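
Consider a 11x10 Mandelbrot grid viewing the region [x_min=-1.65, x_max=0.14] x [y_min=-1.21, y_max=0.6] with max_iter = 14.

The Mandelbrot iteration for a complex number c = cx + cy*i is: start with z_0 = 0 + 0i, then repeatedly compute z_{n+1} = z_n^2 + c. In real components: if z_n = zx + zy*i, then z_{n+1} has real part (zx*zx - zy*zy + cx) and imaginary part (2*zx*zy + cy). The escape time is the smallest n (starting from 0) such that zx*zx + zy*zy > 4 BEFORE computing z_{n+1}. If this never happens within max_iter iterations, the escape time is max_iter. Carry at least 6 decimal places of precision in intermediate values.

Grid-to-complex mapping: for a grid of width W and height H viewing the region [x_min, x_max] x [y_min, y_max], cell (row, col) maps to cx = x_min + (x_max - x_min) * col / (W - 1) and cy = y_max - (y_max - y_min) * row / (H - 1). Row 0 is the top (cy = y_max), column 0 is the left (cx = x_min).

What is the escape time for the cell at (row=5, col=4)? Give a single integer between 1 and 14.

Answer: 7

Derivation:
z_0 = 0 + 0i, c = -0.9340 + -0.4056i
Iter 1: z = -0.9340 + -0.4056i, |z|^2 = 1.0368
Iter 2: z = -0.2261 + 0.3520i, |z|^2 = 0.1750
Iter 3: z = -1.0068 + -0.5648i, |z|^2 = 1.3326
Iter 4: z = -0.2393 + 0.7316i, |z|^2 = 0.5925
Iter 5: z = -1.4120 + -0.7557i, |z|^2 = 2.5649
Iter 6: z = 0.4886 + 1.7286i, |z|^2 = 3.2269
Iter 7: z = -3.6835 + 1.2836i, |z|^2 = 15.2159
Escaped at iteration 7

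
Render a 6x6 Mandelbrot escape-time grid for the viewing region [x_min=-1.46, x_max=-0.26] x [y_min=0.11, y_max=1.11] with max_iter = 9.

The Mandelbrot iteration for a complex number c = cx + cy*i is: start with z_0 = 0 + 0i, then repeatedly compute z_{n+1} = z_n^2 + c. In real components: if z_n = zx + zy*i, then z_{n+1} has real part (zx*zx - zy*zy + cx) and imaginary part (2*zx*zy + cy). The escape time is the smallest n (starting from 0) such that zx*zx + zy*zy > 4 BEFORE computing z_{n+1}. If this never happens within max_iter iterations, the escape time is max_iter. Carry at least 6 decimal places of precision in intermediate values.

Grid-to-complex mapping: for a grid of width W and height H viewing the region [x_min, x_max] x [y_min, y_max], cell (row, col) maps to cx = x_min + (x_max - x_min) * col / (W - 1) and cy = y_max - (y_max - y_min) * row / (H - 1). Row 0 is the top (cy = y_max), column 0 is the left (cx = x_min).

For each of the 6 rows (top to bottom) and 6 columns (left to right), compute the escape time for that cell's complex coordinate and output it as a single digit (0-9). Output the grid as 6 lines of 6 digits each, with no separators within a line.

(row=0, col=0): c = -1.4600 + 1.1100i → escape time 2
(row=0, col=1): c = -1.2200 + 1.1100i → escape time 3
(row=0, col=2): c = -0.9800 + 1.1100i → escape time 3
(row=0, col=3): c = -0.7400 + 1.1100i → escape time 3
(row=0, col=4): c = -0.5000 + 1.1100i → escape time 3
(row=0, col=5): c = -0.2600 + 1.1100i → escape time 5
(row=1, col=0): c = -1.4600 + 0.9100i → escape time 3
(row=1, col=1): c = -1.2200 + 0.9100i → escape time 3
(row=1, col=2): c = -0.9800 + 0.9100i → escape time 3
(row=1, col=3): c = -0.7400 + 0.9100i → escape time 4
(row=1, col=4): c = -0.5000 + 0.9100i → escape time 4
(row=1, col=5): c = -0.2600 + 0.9100i → escape time 7
(row=2, col=0): c = -1.4600 + 0.7100i → escape time 3
(row=2, col=1): c = -1.2200 + 0.7100i → escape time 3
(row=2, col=2): c = -0.9800 + 0.7100i → escape time 4
(row=2, col=3): c = -0.7400 + 0.7100i → escape time 4
(row=2, col=4): c = -0.5000 + 0.7100i → escape time 8
(row=2, col=5): c = -0.2600 + 0.7100i → escape time 9
(row=3, col=0): c = -1.4600 + 0.5100i → escape time 3
(row=3, col=1): c = -1.2200 + 0.5100i → escape time 4
(row=3, col=2): c = -0.9800 + 0.5100i → escape time 5
(row=3, col=3): c = -0.7400 + 0.5100i → escape time 6
(row=3, col=4): c = -0.5000 + 0.5100i → escape time 9
(row=3, col=5): c = -0.2600 + 0.5100i → escape time 9
(row=4, col=0): c = -1.4600 + 0.3100i → escape time 5
(row=4, col=1): c = -1.2200 + 0.3100i → escape time 9
(row=4, col=2): c = -0.9800 + 0.3100i → escape time 9
(row=4, col=3): c = -0.7400 + 0.3100i → escape time 9
(row=4, col=4): c = -0.5000 + 0.3100i → escape time 9
(row=4, col=5): c = -0.2600 + 0.3100i → escape time 9
(row=5, col=0): c = -1.4600 + 0.1100i → escape time 8
(row=5, col=1): c = -1.2200 + 0.1100i → escape time 9
(row=5, col=2): c = -0.9800 + 0.1100i → escape time 9
(row=5, col=3): c = -0.7400 + 0.1100i → escape time 9
(row=5, col=4): c = -0.5000 + 0.1100i → escape time 9
(row=5, col=5): c = -0.2600 + 0.1100i → escape time 9

Answer: 233335
333447
334489
345699
599999
899999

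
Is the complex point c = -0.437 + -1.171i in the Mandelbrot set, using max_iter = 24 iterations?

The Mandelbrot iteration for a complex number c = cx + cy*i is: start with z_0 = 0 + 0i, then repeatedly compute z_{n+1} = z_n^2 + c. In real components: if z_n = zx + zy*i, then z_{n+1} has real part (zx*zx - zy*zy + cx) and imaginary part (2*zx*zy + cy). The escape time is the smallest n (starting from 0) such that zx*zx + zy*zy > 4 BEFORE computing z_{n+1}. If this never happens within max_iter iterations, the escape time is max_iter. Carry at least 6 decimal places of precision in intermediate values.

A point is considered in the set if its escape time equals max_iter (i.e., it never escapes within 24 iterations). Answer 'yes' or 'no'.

Answer: no

Derivation:
z_0 = 0 + 0i, c = -0.4370 + -1.1710i
Iter 1: z = -0.4370 + -1.1710i, |z|^2 = 1.5622
Iter 2: z = -1.6173 + -0.1475i, |z|^2 = 2.6373
Iter 3: z = 2.1568 + -0.6938i, |z|^2 = 5.1331
Escaped at iteration 3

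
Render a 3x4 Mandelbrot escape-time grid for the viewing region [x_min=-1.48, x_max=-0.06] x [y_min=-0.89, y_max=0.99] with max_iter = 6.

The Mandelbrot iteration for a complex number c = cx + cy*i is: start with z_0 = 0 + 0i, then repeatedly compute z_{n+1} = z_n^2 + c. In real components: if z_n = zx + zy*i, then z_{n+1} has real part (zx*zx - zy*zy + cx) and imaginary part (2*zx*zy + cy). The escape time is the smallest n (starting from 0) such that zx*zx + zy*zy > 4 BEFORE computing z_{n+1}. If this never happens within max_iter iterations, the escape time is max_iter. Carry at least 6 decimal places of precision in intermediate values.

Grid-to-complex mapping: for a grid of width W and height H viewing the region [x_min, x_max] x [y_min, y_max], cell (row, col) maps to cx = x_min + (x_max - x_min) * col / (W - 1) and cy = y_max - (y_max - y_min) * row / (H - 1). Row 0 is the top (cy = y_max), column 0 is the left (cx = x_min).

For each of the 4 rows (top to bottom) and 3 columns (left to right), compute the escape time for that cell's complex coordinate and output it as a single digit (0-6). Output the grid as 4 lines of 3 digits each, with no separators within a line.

(row=0, col=0): c = -1.4800 + 0.9900i → escape time 3
(row=0, col=1): c = -0.7700 + 0.9900i → escape time 3
(row=0, col=2): c = -0.0600 + 0.9900i → escape time 6
(row=1, col=0): c = -1.4800 + 0.3633i → escape time 4
(row=1, col=1): c = -0.7700 + 0.3633i → escape time 6
(row=1, col=2): c = -0.0600 + 0.3633i → escape time 6
(row=2, col=0): c = -1.4800 + -0.2633i → escape time 5
(row=2, col=1): c = -0.7700 + -0.2633i → escape time 6
(row=2, col=2): c = -0.0600 + -0.2633i → escape time 6
(row=3, col=0): c = -1.4800 + -0.8900i → escape time 3
(row=3, col=1): c = -0.7700 + -0.8900i → escape time 4
(row=3, col=2): c = -0.0600 + -0.8900i → escape time 6

Answer: 336
466
566
346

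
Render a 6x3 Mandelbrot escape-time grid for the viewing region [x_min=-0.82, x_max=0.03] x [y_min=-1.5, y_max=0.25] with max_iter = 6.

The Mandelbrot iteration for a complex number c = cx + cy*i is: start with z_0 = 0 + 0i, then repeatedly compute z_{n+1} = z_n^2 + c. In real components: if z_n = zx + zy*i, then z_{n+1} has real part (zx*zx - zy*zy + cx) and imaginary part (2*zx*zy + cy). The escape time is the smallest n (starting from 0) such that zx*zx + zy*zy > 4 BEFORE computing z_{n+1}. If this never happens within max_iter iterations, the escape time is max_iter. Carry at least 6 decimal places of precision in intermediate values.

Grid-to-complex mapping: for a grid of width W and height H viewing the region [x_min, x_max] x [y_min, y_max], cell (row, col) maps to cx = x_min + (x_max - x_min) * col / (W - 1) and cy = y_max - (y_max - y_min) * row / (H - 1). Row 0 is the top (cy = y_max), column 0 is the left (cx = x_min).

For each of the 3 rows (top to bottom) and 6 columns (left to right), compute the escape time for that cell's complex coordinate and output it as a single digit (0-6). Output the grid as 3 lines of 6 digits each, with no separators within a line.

Answer: 666666
566666
222222

Derivation:
(row=0, col=0): c = -0.8200 + 0.2500i → escape time 6
(row=0, col=1): c = -0.6500 + 0.2500i → escape time 6
(row=0, col=2): c = -0.4800 + 0.2500i → escape time 6
(row=0, col=3): c = -0.3100 + 0.2500i → escape time 6
(row=0, col=4): c = -0.1400 + 0.2500i → escape time 6
(row=0, col=5): c = 0.0300 + 0.2500i → escape time 6
(row=1, col=0): c = -0.8200 + -0.6250i → escape time 5
(row=1, col=1): c = -0.6500 + -0.6250i → escape time 6
(row=1, col=2): c = -0.4800 + -0.6250i → escape time 6
(row=1, col=3): c = -0.3100 + -0.6250i → escape time 6
(row=1, col=4): c = -0.1400 + -0.6250i → escape time 6
(row=1, col=5): c = 0.0300 + -0.6250i → escape time 6
(row=2, col=0): c = -0.8200 + -1.5000i → escape time 2
(row=2, col=1): c = -0.6500 + -1.5000i → escape time 2
(row=2, col=2): c = -0.4800 + -1.5000i → escape time 2
(row=2, col=3): c = -0.3100 + -1.5000i → escape time 2
(row=2, col=4): c = -0.1400 + -1.5000i → escape time 2
(row=2, col=5): c = 0.0300 + -1.5000i → escape time 2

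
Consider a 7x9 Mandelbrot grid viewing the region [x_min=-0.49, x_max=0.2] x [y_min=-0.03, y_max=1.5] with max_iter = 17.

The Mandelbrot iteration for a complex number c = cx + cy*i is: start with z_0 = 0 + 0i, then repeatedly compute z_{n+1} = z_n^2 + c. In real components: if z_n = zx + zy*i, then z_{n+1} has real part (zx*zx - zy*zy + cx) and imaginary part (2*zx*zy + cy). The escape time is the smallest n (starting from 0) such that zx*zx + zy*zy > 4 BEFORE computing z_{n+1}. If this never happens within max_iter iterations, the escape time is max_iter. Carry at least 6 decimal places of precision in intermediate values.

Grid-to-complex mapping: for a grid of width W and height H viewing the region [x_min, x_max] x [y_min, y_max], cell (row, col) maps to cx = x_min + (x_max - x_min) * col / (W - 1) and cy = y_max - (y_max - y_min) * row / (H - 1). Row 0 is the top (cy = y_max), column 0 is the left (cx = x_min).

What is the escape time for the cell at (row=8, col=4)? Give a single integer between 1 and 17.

z_0 = 0 + 0i, c = -0.0300 + -0.0300i
Iter 1: z = -0.0300 + -0.0300i, |z|^2 = 0.0018
Iter 2: z = -0.0300 + -0.0282i, |z|^2 = 0.0017
Iter 3: z = -0.0299 + -0.0283i, |z|^2 = 0.0017
Iter 4: z = -0.0299 + -0.0283i, |z|^2 = 0.0017
Iter 5: z = -0.0299 + -0.0283i, |z|^2 = 0.0017
Iter 6: z = -0.0299 + -0.0283i, |z|^2 = 0.0017
Iter 7: z = -0.0299 + -0.0283i, |z|^2 = 0.0017
Iter 8: z = -0.0299 + -0.0283i, |z|^2 = 0.0017
Iter 9: z = -0.0299 + -0.0283i, |z|^2 = 0.0017
Iter 10: z = -0.0299 + -0.0283i, |z|^2 = 0.0017
Iter 11: z = -0.0299 + -0.0283i, |z|^2 = 0.0017
Iter 12: z = -0.0299 + -0.0283i, |z|^2 = 0.0017
Iter 13: z = -0.0299 + -0.0283i, |z|^2 = 0.0017
Iter 14: z = -0.0299 + -0.0283i, |z|^2 = 0.0017
Iter 15: z = -0.0299 + -0.0283i, |z|^2 = 0.0017
Iter 16: z = -0.0299 + -0.0283i, |z|^2 = 0.0017

Answer: 17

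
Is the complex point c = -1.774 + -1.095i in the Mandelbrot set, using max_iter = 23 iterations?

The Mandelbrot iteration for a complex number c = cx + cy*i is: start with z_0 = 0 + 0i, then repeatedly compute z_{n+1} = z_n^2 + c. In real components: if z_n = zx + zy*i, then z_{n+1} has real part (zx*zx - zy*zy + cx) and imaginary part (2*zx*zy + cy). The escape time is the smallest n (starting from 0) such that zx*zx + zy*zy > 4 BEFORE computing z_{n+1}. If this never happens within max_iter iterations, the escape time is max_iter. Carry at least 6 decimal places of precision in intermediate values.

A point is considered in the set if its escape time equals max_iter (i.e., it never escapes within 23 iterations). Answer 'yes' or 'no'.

Answer: no

Derivation:
z_0 = 0 + 0i, c = -1.7740 + -1.0950i
Iter 1: z = -1.7740 + -1.0950i, |z|^2 = 4.3461
Escaped at iteration 1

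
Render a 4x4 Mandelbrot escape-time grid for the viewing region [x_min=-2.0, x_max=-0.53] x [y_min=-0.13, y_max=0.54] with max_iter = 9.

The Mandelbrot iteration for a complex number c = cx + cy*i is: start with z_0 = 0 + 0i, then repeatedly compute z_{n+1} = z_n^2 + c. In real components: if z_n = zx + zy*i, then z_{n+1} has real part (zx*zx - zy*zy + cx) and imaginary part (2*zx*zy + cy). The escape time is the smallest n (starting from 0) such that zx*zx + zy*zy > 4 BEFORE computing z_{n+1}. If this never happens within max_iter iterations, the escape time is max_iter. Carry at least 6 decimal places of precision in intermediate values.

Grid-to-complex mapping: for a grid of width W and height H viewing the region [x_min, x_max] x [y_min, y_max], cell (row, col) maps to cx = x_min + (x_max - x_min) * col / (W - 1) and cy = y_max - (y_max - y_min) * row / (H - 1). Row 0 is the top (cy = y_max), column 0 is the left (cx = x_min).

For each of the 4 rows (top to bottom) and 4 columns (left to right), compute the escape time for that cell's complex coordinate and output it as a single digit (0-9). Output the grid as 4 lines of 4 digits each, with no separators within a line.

(row=0, col=0): c = -2.0000 + 0.5400i → escape time 1
(row=0, col=1): c = -1.5100 + 0.5400i → escape time 3
(row=0, col=2): c = -1.0200 + 0.5400i → escape time 5
(row=0, col=3): c = -0.5300 + 0.5400i → escape time 9
(row=1, col=0): c = -2.0000 + 0.3167i → escape time 1
(row=1, col=1): c = -1.5100 + 0.3167i → escape time 5
(row=1, col=2): c = -1.0200 + 0.3167i → escape time 9
(row=1, col=3): c = -0.5300 + 0.3167i → escape time 9
(row=2, col=0): c = -2.0000 + 0.0933i → escape time 1
(row=2, col=1): c = -1.5100 + 0.0933i → escape time 7
(row=2, col=2): c = -1.0200 + 0.0933i → escape time 9
(row=2, col=3): c = -0.5300 + 0.0933i → escape time 9
(row=3, col=0): c = -2.0000 + -0.1300i → escape time 1
(row=3, col=1): c = -1.5100 + -0.1300i → escape time 6
(row=3, col=2): c = -1.0200 + -0.1300i → escape time 9
(row=3, col=3): c = -0.5300 + -0.1300i → escape time 9

Answer: 1359
1599
1799
1699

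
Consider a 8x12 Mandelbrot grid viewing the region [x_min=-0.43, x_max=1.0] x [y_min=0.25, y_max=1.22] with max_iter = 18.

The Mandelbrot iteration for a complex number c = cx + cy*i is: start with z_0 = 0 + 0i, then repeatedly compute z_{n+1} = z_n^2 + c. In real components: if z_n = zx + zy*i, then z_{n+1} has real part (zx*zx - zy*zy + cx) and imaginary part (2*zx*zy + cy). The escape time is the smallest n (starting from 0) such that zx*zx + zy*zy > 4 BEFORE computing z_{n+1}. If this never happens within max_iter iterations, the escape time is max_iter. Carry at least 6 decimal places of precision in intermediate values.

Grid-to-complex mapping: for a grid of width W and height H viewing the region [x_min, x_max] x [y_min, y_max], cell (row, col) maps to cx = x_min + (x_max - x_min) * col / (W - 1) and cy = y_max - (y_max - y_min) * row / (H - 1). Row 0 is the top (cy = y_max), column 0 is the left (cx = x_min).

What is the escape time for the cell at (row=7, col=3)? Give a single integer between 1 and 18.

Answer: 18

Derivation:
z_0 = 0 + 0i, c = 0.1829 + 0.6027i
Iter 1: z = 0.1829 + 0.6027i, |z|^2 = 0.3967
Iter 2: z = -0.1470 + 0.8232i, |z|^2 = 0.6992
Iter 3: z = -0.4731 + 0.3607i, |z|^2 = 0.3540
Iter 4: z = 0.2766 + 0.2614i, |z|^2 = 0.1448
Iter 5: z = 0.1910 + 0.7473i, |z|^2 = 0.5950
Iter 6: z = -0.3391 + 0.8882i, |z|^2 = 0.9040
Iter 7: z = -0.4911 + 0.0003i, |z|^2 = 0.2412
Iter 8: z = 0.4240 + 0.6024i, |z|^2 = 0.5427
Iter 9: z = -0.0003 + 1.1136i, |z|^2 = 1.2402
Iter 10: z = -1.0573 + 0.6022i, |z|^2 = 1.4806
Iter 11: z = 0.9382 + -0.6707i, |z|^2 = 1.3300
Iter 12: z = 0.6133 + -0.6557i, |z|^2 = 0.8061
Iter 13: z = 0.1291 + -0.2016i, |z|^2 = 0.0573
Iter 14: z = 0.1589 + 0.5507i, |z|^2 = 0.3285
Iter 15: z = -0.0951 + 0.7777i, |z|^2 = 0.6139
Iter 16: z = -0.4129 + 0.4547i, |z|^2 = 0.3773
Iter 17: z = 0.1466 + 0.2272i, |z|^2 = 0.0731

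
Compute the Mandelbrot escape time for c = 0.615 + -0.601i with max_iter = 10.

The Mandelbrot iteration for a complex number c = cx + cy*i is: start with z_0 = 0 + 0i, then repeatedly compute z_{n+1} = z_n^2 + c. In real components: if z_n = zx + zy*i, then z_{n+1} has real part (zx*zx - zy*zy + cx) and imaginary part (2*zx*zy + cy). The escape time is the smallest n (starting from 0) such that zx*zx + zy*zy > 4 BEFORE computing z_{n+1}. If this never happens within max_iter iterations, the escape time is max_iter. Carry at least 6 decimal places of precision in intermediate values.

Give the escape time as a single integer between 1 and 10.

Answer: 3

Derivation:
z_0 = 0 + 0i, c = 0.6150 + -0.6010i
Iter 1: z = 0.6150 + -0.6010i, |z|^2 = 0.7394
Iter 2: z = 0.6320 + -1.3402i, |z|^2 = 2.1957
Iter 3: z = -0.7818 + -2.2951i, |z|^2 = 5.8787
Escaped at iteration 3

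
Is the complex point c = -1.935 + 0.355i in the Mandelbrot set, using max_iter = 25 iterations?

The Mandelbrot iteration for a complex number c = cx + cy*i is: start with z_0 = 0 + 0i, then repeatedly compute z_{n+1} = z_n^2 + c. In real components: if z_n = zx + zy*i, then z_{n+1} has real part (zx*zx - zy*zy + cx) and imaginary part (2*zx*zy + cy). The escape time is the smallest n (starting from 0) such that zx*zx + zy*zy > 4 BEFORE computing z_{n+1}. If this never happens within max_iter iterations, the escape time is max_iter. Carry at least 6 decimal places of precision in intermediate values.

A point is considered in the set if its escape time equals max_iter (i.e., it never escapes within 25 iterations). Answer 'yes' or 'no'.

z_0 = 0 + 0i, c = -1.9350 + 0.3550i
Iter 1: z = -1.9350 + 0.3550i, |z|^2 = 3.8702
Iter 2: z = 1.6832 + -1.0189i, |z|^2 = 3.8712
Iter 3: z = -0.1399 + -3.0749i, |z|^2 = 9.4743
Escaped at iteration 3

Answer: no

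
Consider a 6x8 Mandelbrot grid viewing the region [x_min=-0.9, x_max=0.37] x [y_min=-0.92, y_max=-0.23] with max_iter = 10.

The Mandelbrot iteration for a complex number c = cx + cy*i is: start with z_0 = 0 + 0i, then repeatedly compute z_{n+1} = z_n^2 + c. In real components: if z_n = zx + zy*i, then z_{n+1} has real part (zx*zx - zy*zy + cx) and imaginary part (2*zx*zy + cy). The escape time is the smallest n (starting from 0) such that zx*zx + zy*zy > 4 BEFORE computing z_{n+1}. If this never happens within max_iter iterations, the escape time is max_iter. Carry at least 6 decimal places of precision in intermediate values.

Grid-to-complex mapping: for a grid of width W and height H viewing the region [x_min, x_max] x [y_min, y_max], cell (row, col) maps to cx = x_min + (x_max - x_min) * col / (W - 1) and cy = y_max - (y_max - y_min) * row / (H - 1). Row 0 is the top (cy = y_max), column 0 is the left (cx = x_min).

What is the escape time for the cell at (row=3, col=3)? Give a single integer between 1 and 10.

Answer: 10

Derivation:
z_0 = 0 + 0i, c = -0.1380 + -0.5257i
Iter 1: z = -0.1380 + -0.5257i, |z|^2 = 0.2954
Iter 2: z = -0.3953 + -0.3806i, |z|^2 = 0.3012
Iter 3: z = -0.1266 + -0.2248i, |z|^2 = 0.0665
Iter 4: z = -0.1725 + -0.4688i, |z|^2 = 0.2495
Iter 5: z = -0.3280 + -0.3640i, |z|^2 = 0.2401
Iter 6: z = -0.1629 + -0.2869i, |z|^2 = 0.1089
Iter 7: z = -0.1938 + -0.4322i, |z|^2 = 0.2244
Iter 8: z = -0.2873 + -0.3582i, |z|^2 = 0.2108
Iter 9: z = -0.1838 + -0.3199i, |z|^2 = 0.1361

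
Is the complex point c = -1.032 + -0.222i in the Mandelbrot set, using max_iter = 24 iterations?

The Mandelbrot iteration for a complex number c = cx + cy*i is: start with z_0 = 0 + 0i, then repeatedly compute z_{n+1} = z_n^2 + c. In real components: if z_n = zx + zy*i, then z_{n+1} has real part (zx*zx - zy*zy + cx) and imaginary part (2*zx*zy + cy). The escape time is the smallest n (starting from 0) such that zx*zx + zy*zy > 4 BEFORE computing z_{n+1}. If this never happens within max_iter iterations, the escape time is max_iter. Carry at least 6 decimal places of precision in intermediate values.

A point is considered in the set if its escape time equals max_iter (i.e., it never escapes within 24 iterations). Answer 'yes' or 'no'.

z_0 = 0 + 0i, c = -1.0320 + -0.2220i
Iter 1: z = -1.0320 + -0.2220i, |z|^2 = 1.1143
Iter 2: z = -0.0163 + 0.2362i, |z|^2 = 0.0561
Iter 3: z = -1.0875 + -0.2297i, |z|^2 = 1.2355
Iter 4: z = 0.0980 + 0.2776i, |z|^2 = 0.0866
Iter 5: z = -1.0994 + -0.1676i, |z|^2 = 1.2369
Iter 6: z = 0.1487 + 0.1466i, |z|^2 = 0.0436
Iter 7: z = -1.0314 + -0.1784i, |z|^2 = 1.0956
Iter 8: z = -0.0001 + 0.1460i, |z|^2 = 0.0213
Iter 9: z = -1.0533 + -0.2220i, |z|^2 = 1.1588
Iter 10: z = 0.0282 + 0.2457i, |z|^2 = 0.0612
Iter 11: z = -1.0916 + -0.2081i, |z|^2 = 1.2349
Iter 12: z = 0.1162 + 0.2324i, |z|^2 = 0.0675
Iter 13: z = -1.0725 + -0.1680i, |z|^2 = 1.1785
Iter 14: z = 0.0901 + 0.1383i, |z|^2 = 0.0272
Iter 15: z = -1.0430 + -0.1971i, |z|^2 = 1.1267
Iter 16: z = 0.0170 + 0.1891i, |z|^2 = 0.0361
Iter 17: z = -1.0675 + -0.2156i, |z|^2 = 1.1860
Iter 18: z = 0.0611 + 0.2382i, |z|^2 = 0.0605
Iter 19: z = -1.0850 + -0.1929i, |z|^2 = 1.2145
Iter 20: z = 0.1080 + 0.1966i, |z|^2 = 0.0503
Iter 21: z = -1.0590 + -0.1795i, |z|^2 = 1.1537
Iter 22: z = 0.0572 + 0.1582i, |z|^2 = 0.0283
Iter 23: z = -1.0538 + -0.2039i, |z|^2 = 1.1520
Did not escape in 24 iterations → in set

Answer: yes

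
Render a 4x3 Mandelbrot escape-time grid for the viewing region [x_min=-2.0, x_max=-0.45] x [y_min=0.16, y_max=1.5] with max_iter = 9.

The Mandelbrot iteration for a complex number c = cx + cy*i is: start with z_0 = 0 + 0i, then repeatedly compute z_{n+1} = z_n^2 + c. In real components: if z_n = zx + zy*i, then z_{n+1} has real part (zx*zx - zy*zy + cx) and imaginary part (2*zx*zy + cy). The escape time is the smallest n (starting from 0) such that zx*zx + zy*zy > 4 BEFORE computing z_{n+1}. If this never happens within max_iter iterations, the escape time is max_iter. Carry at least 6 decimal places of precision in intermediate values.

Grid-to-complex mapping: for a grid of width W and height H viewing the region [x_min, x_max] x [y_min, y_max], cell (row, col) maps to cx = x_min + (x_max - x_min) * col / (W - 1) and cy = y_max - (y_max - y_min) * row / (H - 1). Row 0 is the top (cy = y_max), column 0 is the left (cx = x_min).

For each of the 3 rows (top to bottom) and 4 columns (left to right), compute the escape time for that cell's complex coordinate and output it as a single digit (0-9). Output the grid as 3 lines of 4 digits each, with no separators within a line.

(row=0, col=0): c = -2.0000 + 1.5000i → escape time 1
(row=0, col=1): c = -1.4833 + 1.5000i → escape time 1
(row=0, col=2): c = -0.9667 + 1.5000i → escape time 2
(row=0, col=3): c = -0.4500 + 1.5000i → escape time 2
(row=1, col=0): c = -2.0000 + 0.8300i → escape time 1
(row=1, col=1): c = -1.4833 + 0.8300i → escape time 3
(row=1, col=2): c = -0.9667 + 0.8300i → escape time 3
(row=1, col=3): c = -0.4500 + 0.8300i → escape time 5
(row=2, col=0): c = -2.0000 + 0.1600i → escape time 1
(row=2, col=1): c = -1.4833 + 0.1600i → escape time 6
(row=2, col=2): c = -0.9667 + 0.1600i → escape time 9
(row=2, col=3): c = -0.4500 + 0.1600i → escape time 9

Answer: 1122
1335
1699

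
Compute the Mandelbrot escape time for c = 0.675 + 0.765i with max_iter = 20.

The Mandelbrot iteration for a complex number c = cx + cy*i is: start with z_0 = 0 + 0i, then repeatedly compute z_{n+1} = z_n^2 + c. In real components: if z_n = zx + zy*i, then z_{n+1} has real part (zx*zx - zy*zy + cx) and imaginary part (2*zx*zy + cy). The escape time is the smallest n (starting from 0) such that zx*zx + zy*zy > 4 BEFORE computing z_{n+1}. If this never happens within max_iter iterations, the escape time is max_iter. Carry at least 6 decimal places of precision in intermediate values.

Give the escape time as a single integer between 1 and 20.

Answer: 3

Derivation:
z_0 = 0 + 0i, c = 0.6750 + 0.7650i
Iter 1: z = 0.6750 + 0.7650i, |z|^2 = 1.0409
Iter 2: z = 0.5454 + 1.7978i, |z|^2 = 3.5294
Iter 3: z = -2.2594 + 2.7260i, |z|^2 = 12.5361
Escaped at iteration 3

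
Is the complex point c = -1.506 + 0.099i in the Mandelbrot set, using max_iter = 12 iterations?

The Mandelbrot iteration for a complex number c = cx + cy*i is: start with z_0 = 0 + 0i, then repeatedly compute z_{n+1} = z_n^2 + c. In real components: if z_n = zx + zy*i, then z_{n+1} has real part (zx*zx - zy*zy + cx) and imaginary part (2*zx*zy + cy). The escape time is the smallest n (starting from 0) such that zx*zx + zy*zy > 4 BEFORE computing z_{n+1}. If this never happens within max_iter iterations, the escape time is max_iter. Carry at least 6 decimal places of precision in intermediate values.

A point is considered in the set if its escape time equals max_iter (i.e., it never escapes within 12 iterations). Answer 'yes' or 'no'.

z_0 = 0 + 0i, c = -1.5060 + 0.0990i
Iter 1: z = -1.5060 + 0.0990i, |z|^2 = 2.2778
Iter 2: z = 0.7522 + -0.1992i, |z|^2 = 0.6055
Iter 3: z = -0.9798 + -0.2007i, |z|^2 = 1.0003
Iter 4: z = -0.5862 + 0.4922i, |z|^2 = 0.5860
Iter 5: z = -1.4046 + -0.4781i, |z|^2 = 2.2016
Iter 6: z = 0.2384 + 1.4422i, |z|^2 = 2.1368
Iter 7: z = -3.5291 + 0.7867i, |z|^2 = 13.0737
Escaped at iteration 7

Answer: no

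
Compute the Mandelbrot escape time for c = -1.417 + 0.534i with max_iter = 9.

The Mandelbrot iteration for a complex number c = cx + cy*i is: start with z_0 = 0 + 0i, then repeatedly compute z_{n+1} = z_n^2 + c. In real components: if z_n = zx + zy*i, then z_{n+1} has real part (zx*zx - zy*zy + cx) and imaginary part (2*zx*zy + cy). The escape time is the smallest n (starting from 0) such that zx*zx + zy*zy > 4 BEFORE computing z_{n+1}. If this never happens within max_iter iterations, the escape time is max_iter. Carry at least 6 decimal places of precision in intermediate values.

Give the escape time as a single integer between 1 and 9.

Answer: 3

Derivation:
z_0 = 0 + 0i, c = -1.4170 + 0.5340i
Iter 1: z = -1.4170 + 0.5340i, |z|^2 = 2.2930
Iter 2: z = 0.3057 + -0.9794i, |z|^2 = 1.0526
Iter 3: z = -2.2827 + -0.0648i, |z|^2 = 5.2148
Escaped at iteration 3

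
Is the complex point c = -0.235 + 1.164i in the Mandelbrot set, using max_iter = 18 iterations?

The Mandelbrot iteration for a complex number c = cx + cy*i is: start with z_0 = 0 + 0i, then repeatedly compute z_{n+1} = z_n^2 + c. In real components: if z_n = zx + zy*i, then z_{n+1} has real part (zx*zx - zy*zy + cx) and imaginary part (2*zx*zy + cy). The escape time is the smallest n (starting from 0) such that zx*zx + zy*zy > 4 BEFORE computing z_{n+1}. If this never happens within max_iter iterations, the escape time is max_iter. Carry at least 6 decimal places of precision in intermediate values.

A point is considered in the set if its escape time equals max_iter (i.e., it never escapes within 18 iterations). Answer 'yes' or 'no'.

z_0 = 0 + 0i, c = -0.2350 + 1.1640i
Iter 1: z = -0.2350 + 1.1640i, |z|^2 = 1.4101
Iter 2: z = -1.5347 + 0.6169i, |z|^2 = 2.7358
Iter 3: z = 1.7396 + -0.7295i, |z|^2 = 3.5585
Iter 4: z = 2.2591 + -1.3742i, |z|^2 = 6.9919
Escaped at iteration 4

Answer: no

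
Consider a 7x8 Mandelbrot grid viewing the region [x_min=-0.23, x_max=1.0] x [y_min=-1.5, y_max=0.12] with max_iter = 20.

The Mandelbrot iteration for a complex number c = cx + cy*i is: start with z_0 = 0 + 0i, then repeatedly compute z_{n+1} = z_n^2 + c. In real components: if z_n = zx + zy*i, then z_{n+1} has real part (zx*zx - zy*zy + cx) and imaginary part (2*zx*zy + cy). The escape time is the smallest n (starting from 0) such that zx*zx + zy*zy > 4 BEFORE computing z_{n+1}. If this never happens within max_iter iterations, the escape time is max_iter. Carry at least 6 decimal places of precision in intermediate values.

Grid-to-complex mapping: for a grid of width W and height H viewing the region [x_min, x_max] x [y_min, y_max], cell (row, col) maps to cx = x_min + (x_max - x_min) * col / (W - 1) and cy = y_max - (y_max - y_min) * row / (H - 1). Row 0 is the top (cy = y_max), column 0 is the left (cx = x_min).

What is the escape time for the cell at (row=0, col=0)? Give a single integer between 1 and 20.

Answer: 20

Derivation:
z_0 = 0 + 0i, c = -0.2300 + 0.1200i
Iter 1: z = -0.2300 + 0.1200i, |z|^2 = 0.0673
Iter 2: z = -0.1915 + 0.0648i, |z|^2 = 0.0409
Iter 3: z = -0.1975 + 0.0952i, |z|^2 = 0.0481
Iter 4: z = -0.2000 + 0.0824i, |z|^2 = 0.0468
Iter 5: z = -0.1968 + 0.0870i, |z|^2 = 0.0463
Iter 6: z = -0.1989 + 0.0857i, |z|^2 = 0.0469
Iter 7: z = -0.1978 + 0.0859i, |z|^2 = 0.0465
Iter 8: z = -0.1982 + 0.0860i, |z|^2 = 0.0467
Iter 9: z = -0.1981 + 0.0859i, |z|^2 = 0.0466
Iter 10: z = -0.1981 + 0.0860i, |z|^2 = 0.0466
Iter 11: z = -0.1981 + 0.0859i, |z|^2 = 0.0466
Iter 12: z = -0.1981 + 0.0859i, |z|^2 = 0.0466
Iter 13: z = -0.1981 + 0.0859i, |z|^2 = 0.0466
Iter 14: z = -0.1981 + 0.0859i, |z|^2 = 0.0466
Iter 15: z = -0.1981 + 0.0859i, |z|^2 = 0.0466
Iter 16: z = -0.1981 + 0.0859i, |z|^2 = 0.0466
Iter 17: z = -0.1981 + 0.0859i, |z|^2 = 0.0466
Iter 18: z = -0.1981 + 0.0859i, |z|^2 = 0.0466
Iter 19: z = -0.1981 + 0.0859i, |z|^2 = 0.0466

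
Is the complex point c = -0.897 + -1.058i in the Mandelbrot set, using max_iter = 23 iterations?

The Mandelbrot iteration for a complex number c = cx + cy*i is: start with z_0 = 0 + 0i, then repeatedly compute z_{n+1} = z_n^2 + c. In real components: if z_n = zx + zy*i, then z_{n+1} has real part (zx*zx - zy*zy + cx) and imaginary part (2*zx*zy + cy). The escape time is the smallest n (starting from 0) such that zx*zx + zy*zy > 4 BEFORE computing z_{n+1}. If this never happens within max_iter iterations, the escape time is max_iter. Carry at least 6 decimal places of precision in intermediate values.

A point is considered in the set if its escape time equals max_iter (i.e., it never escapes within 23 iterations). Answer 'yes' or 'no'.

z_0 = 0 + 0i, c = -0.8970 + -1.0580i
Iter 1: z = -0.8970 + -1.0580i, |z|^2 = 1.9240
Iter 2: z = -1.2118 + 0.8401i, |z|^2 = 2.1740
Iter 3: z = -0.1343 + -3.0939i, |z|^2 = 9.5901
Escaped at iteration 3

Answer: no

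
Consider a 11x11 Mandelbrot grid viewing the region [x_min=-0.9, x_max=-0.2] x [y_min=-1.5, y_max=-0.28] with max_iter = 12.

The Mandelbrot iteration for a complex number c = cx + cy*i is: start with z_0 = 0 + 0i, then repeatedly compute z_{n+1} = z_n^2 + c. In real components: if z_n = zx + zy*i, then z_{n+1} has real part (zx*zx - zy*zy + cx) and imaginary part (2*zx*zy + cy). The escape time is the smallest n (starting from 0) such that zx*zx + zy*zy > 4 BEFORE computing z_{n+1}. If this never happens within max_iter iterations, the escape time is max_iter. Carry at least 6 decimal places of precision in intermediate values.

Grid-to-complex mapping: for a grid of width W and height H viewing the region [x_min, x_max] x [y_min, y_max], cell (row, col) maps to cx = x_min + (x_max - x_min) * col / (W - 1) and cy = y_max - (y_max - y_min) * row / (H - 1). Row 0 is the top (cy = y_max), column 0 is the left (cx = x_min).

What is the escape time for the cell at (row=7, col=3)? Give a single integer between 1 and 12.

z_0 = 0 + 0i, c = -0.6900 + -1.1340i
Iter 1: z = -0.6900 + -1.1340i, |z|^2 = 1.7621
Iter 2: z = -1.4999 + 0.4309i, |z|^2 = 2.4353
Iter 3: z = 1.3739 + -2.4266i, |z|^2 = 7.7761
Escaped at iteration 3

Answer: 3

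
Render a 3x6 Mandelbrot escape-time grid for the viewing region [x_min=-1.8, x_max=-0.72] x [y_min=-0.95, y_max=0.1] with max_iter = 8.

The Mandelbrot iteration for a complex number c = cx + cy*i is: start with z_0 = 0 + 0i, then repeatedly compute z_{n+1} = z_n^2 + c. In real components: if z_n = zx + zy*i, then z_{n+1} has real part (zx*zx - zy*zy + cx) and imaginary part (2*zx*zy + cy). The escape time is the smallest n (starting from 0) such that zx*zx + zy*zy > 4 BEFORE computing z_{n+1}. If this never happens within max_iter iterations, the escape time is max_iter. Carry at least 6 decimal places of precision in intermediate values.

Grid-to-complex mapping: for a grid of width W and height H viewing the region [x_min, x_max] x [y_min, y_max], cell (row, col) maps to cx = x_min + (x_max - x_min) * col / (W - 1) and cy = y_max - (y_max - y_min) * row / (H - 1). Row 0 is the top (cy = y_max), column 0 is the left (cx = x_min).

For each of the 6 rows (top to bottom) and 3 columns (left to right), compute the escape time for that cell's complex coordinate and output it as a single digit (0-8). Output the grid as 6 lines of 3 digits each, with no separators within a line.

(row=0, col=0): c = -1.8000 + 0.1000i → escape time 4
(row=0, col=1): c = -1.2600 + 0.1000i → escape time 8
(row=0, col=2): c = -0.7200 + 0.1000i → escape time 8
(row=1, col=0): c = -1.8000 + -0.1100i → escape time 4
(row=1, col=1): c = -1.2600 + -0.1100i → escape time 8
(row=1, col=2): c = -0.7200 + -0.1100i → escape time 8
(row=2, col=0): c = -1.8000 + -0.3200i → escape time 3
(row=2, col=1): c = -1.2600 + -0.3200i → escape time 8
(row=2, col=2): c = -0.7200 + -0.3200i → escape time 8
(row=3, col=0): c = -1.8000 + -0.5300i → escape time 3
(row=3, col=1): c = -1.2600 + -0.5300i → escape time 4
(row=3, col=2): c = -0.7200 + -0.5300i → escape time 6
(row=4, col=0): c = -1.8000 + -0.7400i → escape time 2
(row=4, col=1): c = -1.2600 + -0.7400i → escape time 3
(row=4, col=2): c = -0.7200 + -0.7400i → escape time 4
(row=5, col=0): c = -1.8000 + -0.9500i → escape time 1
(row=5, col=1): c = -1.2600 + -0.9500i → escape time 3
(row=5, col=2): c = -0.7200 + -0.9500i → escape time 4

Answer: 488
488
388
346
234
134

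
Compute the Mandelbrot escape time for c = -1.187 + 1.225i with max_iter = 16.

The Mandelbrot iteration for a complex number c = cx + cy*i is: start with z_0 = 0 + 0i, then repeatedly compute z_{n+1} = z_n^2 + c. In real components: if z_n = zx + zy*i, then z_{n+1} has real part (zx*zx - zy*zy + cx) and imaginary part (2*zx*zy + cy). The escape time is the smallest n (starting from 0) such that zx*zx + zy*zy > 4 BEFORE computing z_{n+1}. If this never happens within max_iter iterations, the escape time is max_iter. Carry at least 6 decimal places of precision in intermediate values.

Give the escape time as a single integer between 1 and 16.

Answer: 2

Derivation:
z_0 = 0 + 0i, c = -1.1870 + 1.2250i
Iter 1: z = -1.1870 + 1.2250i, |z|^2 = 2.9096
Iter 2: z = -1.2787 + -1.6832i, |z|^2 = 4.4680
Escaped at iteration 2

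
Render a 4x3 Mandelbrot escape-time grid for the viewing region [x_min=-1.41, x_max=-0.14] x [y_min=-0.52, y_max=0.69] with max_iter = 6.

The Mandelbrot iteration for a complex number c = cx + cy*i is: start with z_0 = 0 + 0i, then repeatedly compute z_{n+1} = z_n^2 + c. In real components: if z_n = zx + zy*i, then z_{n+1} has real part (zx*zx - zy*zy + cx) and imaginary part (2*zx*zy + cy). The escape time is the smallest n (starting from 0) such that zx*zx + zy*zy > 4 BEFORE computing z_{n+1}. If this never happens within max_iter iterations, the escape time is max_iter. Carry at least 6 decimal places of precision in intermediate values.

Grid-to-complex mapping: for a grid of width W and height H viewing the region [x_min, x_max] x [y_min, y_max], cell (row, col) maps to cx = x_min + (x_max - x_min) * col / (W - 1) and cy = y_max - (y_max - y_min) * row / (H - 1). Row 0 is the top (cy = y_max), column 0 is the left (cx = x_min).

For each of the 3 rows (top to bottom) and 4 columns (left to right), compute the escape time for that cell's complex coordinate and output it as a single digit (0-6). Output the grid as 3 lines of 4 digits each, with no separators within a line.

(row=0, col=0): c = -1.4100 + 0.6900i → escape time 3
(row=0, col=1): c = -0.9867 + 0.6900i → escape time 4
(row=0, col=2): c = -0.5633 + 0.6900i → escape time 6
(row=0, col=3): c = -0.1400 + 0.6900i → escape time 6
(row=1, col=0): c = -1.4100 + 0.0850i → escape time 6
(row=1, col=1): c = -0.9867 + 0.0850i → escape time 6
(row=1, col=2): c = -0.5633 + 0.0850i → escape time 6
(row=1, col=3): c = -0.1400 + 0.0850i → escape time 6
(row=2, col=0): c = -1.4100 + -0.5200i → escape time 3
(row=2, col=1): c = -0.9867 + -0.5200i → escape time 5
(row=2, col=2): c = -0.5633 + -0.5200i → escape time 6
(row=2, col=3): c = -0.1400 + -0.5200i → escape time 6

Answer: 3466
6666
3566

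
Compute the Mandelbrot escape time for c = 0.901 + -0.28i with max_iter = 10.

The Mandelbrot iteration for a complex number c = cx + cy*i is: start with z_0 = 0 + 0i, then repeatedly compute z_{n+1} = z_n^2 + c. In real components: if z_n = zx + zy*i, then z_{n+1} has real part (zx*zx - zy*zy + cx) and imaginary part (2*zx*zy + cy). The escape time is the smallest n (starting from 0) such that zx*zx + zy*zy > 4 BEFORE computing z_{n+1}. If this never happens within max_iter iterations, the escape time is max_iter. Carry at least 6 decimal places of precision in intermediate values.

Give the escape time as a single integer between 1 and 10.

z_0 = 0 + 0i, c = 0.9010 + -0.2800i
Iter 1: z = 0.9010 + -0.2800i, |z|^2 = 0.8902
Iter 2: z = 1.6344 + -0.7846i, |z|^2 = 3.2868
Iter 3: z = 2.9567 + -2.8446i, |z|^2 = 16.8339
Escaped at iteration 3

Answer: 3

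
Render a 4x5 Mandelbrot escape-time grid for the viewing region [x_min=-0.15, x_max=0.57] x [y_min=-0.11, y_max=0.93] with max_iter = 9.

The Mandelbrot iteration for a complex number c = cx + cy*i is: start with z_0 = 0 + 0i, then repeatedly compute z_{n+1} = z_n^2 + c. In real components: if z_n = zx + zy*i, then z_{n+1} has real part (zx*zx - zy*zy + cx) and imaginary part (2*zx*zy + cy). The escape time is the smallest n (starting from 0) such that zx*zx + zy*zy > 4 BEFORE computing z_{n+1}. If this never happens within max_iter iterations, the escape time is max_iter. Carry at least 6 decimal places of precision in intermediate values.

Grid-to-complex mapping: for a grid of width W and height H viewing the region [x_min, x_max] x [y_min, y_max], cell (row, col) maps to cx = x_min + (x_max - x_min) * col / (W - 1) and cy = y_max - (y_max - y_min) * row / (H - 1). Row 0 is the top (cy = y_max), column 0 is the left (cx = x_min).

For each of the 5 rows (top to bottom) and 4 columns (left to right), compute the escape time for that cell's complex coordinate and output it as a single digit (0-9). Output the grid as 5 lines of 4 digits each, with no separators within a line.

Answer: 9543
9983
9994
9994
9994

Derivation:
(row=0, col=0): c = -0.1500 + 0.9300i → escape time 9
(row=0, col=1): c = 0.0900 + 0.9300i → escape time 5
(row=0, col=2): c = 0.3300 + 0.9300i → escape time 4
(row=0, col=3): c = 0.5700 + 0.9300i → escape time 3
(row=1, col=0): c = -0.1500 + 0.6700i → escape time 9
(row=1, col=1): c = 0.0900 + 0.6700i → escape time 9
(row=1, col=2): c = 0.3300 + 0.6700i → escape time 8
(row=1, col=3): c = 0.5700 + 0.6700i → escape time 3
(row=2, col=0): c = -0.1500 + 0.4100i → escape time 9
(row=2, col=1): c = 0.0900 + 0.4100i → escape time 9
(row=2, col=2): c = 0.3300 + 0.4100i → escape time 9
(row=2, col=3): c = 0.5700 + 0.4100i → escape time 4
(row=3, col=0): c = -0.1500 + 0.1500i → escape time 9
(row=3, col=1): c = 0.0900 + 0.1500i → escape time 9
(row=3, col=2): c = 0.3300 + 0.1500i → escape time 9
(row=3, col=3): c = 0.5700 + 0.1500i → escape time 4
(row=4, col=0): c = -0.1500 + -0.1100i → escape time 9
(row=4, col=1): c = 0.0900 + -0.1100i → escape time 9
(row=4, col=2): c = 0.3300 + -0.1100i → escape time 9
(row=4, col=3): c = 0.5700 + -0.1100i → escape time 4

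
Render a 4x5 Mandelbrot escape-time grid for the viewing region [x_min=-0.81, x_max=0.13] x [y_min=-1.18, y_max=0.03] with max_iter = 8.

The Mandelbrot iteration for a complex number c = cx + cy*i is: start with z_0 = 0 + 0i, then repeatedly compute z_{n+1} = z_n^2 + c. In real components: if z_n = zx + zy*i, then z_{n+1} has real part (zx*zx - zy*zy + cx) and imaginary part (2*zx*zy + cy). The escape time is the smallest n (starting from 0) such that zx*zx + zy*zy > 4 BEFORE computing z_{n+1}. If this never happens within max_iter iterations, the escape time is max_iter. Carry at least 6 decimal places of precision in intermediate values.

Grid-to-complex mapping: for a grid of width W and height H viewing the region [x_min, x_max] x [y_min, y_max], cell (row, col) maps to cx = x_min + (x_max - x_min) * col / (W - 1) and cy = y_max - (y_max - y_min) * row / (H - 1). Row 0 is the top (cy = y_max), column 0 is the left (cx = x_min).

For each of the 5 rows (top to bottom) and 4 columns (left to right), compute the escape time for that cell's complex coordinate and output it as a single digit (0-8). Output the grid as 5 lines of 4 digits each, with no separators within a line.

Answer: 8888
8888
5888
4485
3343

Derivation:
(row=0, col=0): c = -0.8100 + 0.0300i → escape time 8
(row=0, col=1): c = -0.4967 + 0.0300i → escape time 8
(row=0, col=2): c = -0.1833 + 0.0300i → escape time 8
(row=0, col=3): c = 0.1300 + 0.0300i → escape time 8
(row=1, col=0): c = -0.8100 + -0.2725i → escape time 8
(row=1, col=1): c = -0.4967 + -0.2725i → escape time 8
(row=1, col=2): c = -0.1833 + -0.2725i → escape time 8
(row=1, col=3): c = 0.1300 + -0.2725i → escape time 8
(row=2, col=0): c = -0.8100 + -0.5750i → escape time 5
(row=2, col=1): c = -0.4967 + -0.5750i → escape time 8
(row=2, col=2): c = -0.1833 + -0.5750i → escape time 8
(row=2, col=3): c = 0.1300 + -0.5750i → escape time 8
(row=3, col=0): c = -0.8100 + -0.8775i → escape time 4
(row=3, col=1): c = -0.4967 + -0.8775i → escape time 4
(row=3, col=2): c = -0.1833 + -0.8775i → escape time 8
(row=3, col=3): c = 0.1300 + -0.8775i → escape time 5
(row=4, col=0): c = -0.8100 + -1.1800i → escape time 3
(row=4, col=1): c = -0.4967 + -1.1800i → escape time 3
(row=4, col=2): c = -0.1833 + -1.1800i → escape time 4
(row=4, col=3): c = 0.1300 + -1.1800i → escape time 3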